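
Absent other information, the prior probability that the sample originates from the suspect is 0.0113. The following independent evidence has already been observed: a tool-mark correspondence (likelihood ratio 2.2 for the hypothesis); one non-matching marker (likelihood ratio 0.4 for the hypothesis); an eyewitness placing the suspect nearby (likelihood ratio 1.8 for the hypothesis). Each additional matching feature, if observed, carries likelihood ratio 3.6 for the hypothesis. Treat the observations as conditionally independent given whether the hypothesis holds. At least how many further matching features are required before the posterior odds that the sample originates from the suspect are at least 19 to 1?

Prior odds = 0.0113/0.9887 = 113/9887.
Combined Bayes factor of the evidence already in hand = 2.2 × 0.4 × 1.8 = 1.584.
Odds after that evidence = (113/9887) × 1.584 = 22374/1235875.
Target odds = 19.
Need 3.6ⁿ ≥ 19 ÷ (22374/1235875) = 23481625/22374.
3.6⁵ = 604.66176 falls short of 23481625/22374 but 3.6⁶ = 34012224/15625 reaches it, so n = 6.

6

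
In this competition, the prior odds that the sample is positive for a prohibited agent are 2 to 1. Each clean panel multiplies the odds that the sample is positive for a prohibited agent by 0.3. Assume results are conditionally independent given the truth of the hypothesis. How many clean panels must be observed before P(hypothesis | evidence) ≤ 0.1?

Prior odds = 2.
Likelihood ratio per clean panel = 0.3.
Target posterior odds = 0.1/0.9 = 1/9.
Require 0.3ⁿ ≤ 1/9 ÷ 2 = 1/18.
0.3² = 0.09 is still above 1/18 but 0.3³ = 0.027 is at or below it, so n = 3.

3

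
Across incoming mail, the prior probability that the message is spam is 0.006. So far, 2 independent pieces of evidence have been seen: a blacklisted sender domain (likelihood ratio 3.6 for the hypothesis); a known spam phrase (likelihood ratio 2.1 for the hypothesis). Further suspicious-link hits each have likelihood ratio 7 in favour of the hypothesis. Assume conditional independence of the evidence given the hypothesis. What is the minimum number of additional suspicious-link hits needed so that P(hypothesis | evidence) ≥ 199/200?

Prior odds = 0.006/0.994 = 3/497.
Combined Bayes factor of the evidence already in hand = 3.6 × 2.1 = 7.56.
Odds after that evidence = (3/497) × 7.56 = 81/1775.
Target odds = 0.995/0.005 = 199.
Need 7ⁿ ≥ 199 ÷ (81/1775) = 353225/81.
7⁴ = 2401 falls short of 353225/81 but 7⁵ = 16807 reaches it, so n = 5.

5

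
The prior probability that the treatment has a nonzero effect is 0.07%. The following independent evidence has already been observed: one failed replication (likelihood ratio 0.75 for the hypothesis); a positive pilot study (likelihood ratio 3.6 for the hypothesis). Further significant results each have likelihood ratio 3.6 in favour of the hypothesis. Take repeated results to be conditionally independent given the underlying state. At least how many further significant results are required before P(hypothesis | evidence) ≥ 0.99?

Prior odds = 0.0007/0.9993 = 7/9993.
Combined Bayes factor of the evidence already in hand = 0.75 × 3.6 = 2.7.
Odds after that evidence = (7/9993) × 2.7 = 63/33310.
Target odds = 0.99/0.01 = 99.
Need 3.6ⁿ ≥ 99 ÷ (63/33310) = 366410/7.
3.6⁸ ≈28211.1 falls short of 366410/7 but 3.6⁹ ≈101560 reaches it, so n = 9.

9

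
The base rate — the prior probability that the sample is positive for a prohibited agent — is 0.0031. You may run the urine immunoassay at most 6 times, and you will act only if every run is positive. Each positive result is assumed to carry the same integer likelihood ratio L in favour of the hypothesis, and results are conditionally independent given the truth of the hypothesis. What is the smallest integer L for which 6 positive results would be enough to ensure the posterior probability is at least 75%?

4

Prior odds = 0.0031/0.9969 = 31/9969.
Target odds = 0.75/0.25 = 3.
Need L⁶ ≥ 3 ÷ (31/9969) = 29907/31.
3⁶ = 729 < 29907/31 ≤ 4096 = 4⁶, so L = 4.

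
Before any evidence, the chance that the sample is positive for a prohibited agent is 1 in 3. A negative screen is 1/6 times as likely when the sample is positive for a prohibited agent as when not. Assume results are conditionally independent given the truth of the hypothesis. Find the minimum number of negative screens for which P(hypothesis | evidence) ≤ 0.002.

4

Prior odds: (1/3) ÷ (2/3) = 0.5.
Likelihood ratio per negative screen = 1/6.
Target odds: 0.002 ÷ 0.998 = 1/499.
Require (1/6)ⁿ ≤ 1/499 ÷ 0.5 = 2/499.
(1/6)³ = 1/216 is still above 2/499 but (1/6)⁴ = 1/1296 is at or below it, so n = 4.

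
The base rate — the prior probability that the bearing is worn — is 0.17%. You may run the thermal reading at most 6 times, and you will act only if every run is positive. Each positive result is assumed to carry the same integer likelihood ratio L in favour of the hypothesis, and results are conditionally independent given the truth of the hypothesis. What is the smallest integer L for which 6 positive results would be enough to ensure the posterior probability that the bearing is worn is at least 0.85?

Prior odds = 0.0017/0.9983 = 17/9983.
Target odds = 0.85/0.15 = 17/3.
Need L⁶ ≥ 17/3 ÷ (17/9983) = 9983/3.
3⁶ = 729 < 9983/3 ≤ 4096 = 4⁶, so L = 4.

4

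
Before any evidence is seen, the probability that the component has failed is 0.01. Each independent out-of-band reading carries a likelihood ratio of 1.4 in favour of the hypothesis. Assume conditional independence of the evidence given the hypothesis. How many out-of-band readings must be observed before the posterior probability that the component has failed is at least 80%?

Prior odds = 0.01/0.99 = 1/99.
Likelihood ratio per out-of-band reading = 1.4.
Target posterior odds = 0.8/0.2 = 4.
Need (1/99) × 1.4ⁿ ≥ 4, i.e. 1.4ⁿ ≥ 396.
1.4¹⁷ ≈304.913 falls short of 396 but 1.4¹⁸ ≈426.879 reaches it, so n = 18.

18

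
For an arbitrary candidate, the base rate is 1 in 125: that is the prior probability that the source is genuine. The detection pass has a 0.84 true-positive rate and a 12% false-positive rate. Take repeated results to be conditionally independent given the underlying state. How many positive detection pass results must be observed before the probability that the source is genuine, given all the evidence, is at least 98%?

5

Prior odds = 0.008/0.992 = 1/124.
Likelihood ratio of a positive result = 0.84/0.12 = 7.
Target odds: 0.98 ÷ 0.02 = 49.
Need (1/124) × 7ⁿ ≥ 49, i.e. 7ⁿ ≥ 6076.
7⁴ = 2401 falls short of 6076 but 7⁵ = 16807 reaches it, so n = 5.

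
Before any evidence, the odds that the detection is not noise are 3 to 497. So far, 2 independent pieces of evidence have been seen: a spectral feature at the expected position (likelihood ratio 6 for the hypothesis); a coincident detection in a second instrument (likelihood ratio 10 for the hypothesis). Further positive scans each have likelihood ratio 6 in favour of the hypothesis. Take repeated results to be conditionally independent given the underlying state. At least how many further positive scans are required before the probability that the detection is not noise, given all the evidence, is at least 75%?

Prior odds = 3/497.
Combined Bayes factor of the evidence already in hand = 6 × 10 = 60.
Odds after that evidence = (3/497) × 60 = 180/497.
Target odds = 0.75/0.25 = 3.
Need 6ⁿ ≥ 3 ÷ (180/497) = 497/60.
6¹ = 6 falls short of 497/60 but 6² = 36 reaches it, so n = 2.

2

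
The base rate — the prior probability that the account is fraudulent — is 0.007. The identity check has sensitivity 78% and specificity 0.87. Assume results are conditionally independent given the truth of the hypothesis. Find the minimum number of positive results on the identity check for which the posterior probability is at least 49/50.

5

Prior odds: 0.007 ÷ 0.993 = 7/993.
False-positive rate = 1 − 0.87 = 0.13; likelihood ratio of a positive = 0.78/0.13 = 6.
Target posterior odds = 0.98/0.02 = 49.
Require 6ⁿ ≥ 49 ÷ (7/993) = 6951.
6⁴ = 1296 falls short of 6951 but 6⁵ = 7776 reaches it, so n = 5.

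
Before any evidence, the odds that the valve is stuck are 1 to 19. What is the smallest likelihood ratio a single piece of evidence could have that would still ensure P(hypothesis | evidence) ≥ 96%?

456

Prior odds = 1/19.
Target odds = 0.96/0.04 = 24.
Required Bayes factor = 24 ÷ (1/19) = 456.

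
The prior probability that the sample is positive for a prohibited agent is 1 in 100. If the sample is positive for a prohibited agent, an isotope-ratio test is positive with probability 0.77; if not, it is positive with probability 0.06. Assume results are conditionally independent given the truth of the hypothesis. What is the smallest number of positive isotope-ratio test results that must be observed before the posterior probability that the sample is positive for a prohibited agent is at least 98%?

4

Prior odds: 0.01 ÷ 0.99 = 1/99.
Likelihood ratio of a positive = 0.77/0.06 = 77/6.
Target odds: 0.98 ÷ 0.02 = 49.
Require (77/6)ⁿ ≥ 49 ÷ (1/99) = 4851.
(77/6)³ = 456533/216 falls short of 4851 but (77/6)⁴ = 35153041/1296 reaches it, so n = 4.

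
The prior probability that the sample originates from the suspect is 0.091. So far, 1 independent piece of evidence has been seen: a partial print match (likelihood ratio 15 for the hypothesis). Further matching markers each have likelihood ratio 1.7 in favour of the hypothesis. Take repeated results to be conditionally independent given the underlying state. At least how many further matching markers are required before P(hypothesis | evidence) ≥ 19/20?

5

Prior odds = 0.091/0.909 = 91/909.
Bayes factor of the evidence already in hand = 15.
Odds after that evidence = (91/909) × 15 = 455/303.
Target odds = 0.95/0.05 = 19.
Need 1.7ⁿ ≥ 19 ÷ (455/303) = 5757/455.
1.7⁴ = 8.3521 falls short of 5757/455 but 1.7⁵ = 1419857/100000 reaches it, so n = 5.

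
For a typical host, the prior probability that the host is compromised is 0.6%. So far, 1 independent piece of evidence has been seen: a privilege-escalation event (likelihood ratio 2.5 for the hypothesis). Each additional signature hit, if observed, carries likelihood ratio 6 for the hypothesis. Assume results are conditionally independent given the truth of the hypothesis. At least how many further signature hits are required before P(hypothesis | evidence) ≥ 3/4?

Prior odds = 0.006/0.994 = 3/497.
Bayes factor of the evidence already in hand = 2.5.
Odds after that evidence = (3/497) × 2.5 = 15/994.
Target odds = 0.75/0.25 = 3.
Need 6ⁿ ≥ 3 ÷ (15/994) = 198.8.
6² = 36 falls short of 198.8 but 6³ = 216 reaches it, so n = 3.

3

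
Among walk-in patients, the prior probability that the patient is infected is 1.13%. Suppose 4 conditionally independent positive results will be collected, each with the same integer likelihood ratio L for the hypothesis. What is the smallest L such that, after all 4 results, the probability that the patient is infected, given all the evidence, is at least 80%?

5

Prior odds = 0.0113/0.9887 = 113/9887.
Target odds = 0.8/0.2 = 4.
Need L⁴ ≥ 4 ÷ (113/9887) = 39548/113.
4⁴ = 256 < 39548/113 ≤ 625 = 5⁴, so L = 5.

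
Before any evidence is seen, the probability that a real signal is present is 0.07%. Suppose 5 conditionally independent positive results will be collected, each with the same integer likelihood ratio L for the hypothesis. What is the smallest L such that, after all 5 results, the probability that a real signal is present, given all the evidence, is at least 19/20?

8

Prior odds = 0.0007/0.9993 = 7/9993.
Target odds = 0.95/0.05 = 19.
Need L⁵ ≥ 19 ÷ (7/9993) = 189867/7.
7⁵ = 16807 < 189867/7 ≤ 32768 = 8⁵, so L = 8.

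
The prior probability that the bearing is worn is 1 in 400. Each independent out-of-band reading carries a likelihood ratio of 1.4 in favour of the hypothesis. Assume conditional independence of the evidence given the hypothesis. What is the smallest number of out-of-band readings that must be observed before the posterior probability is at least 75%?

22

Prior odds: 0.0025 ÷ 0.9975 = 1/399.
Likelihood ratio per out-of-band reading = 1.4.
Target posterior odds = 0.75/0.25 = 3.
Require 1.4ⁿ ≥ 3 ÷ (1/399) = 1197.
1.4²¹ ≈1171.36 falls short of 1197 but 1.4²² ≈1639.9 reaches it, so n = 22.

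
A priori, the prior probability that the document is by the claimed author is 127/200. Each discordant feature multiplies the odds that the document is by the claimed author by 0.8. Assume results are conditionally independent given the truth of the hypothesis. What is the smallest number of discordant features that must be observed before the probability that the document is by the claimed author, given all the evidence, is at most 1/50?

20

Prior odds: 0.635 ÷ 0.365 = 127/73.
Likelihood ratio per discordant feature = 0.8.
Target odds: 0.02 ÷ 0.98 = 1/49.
Need (127/73) × 0.8ⁿ ≤ 1/49, i.e. 0.8ⁿ ≤ 73/6223.
0.8¹⁹ ≈0.0144115 is still above 73/6223 but 0.8²⁰ ≈0.0115292 is at or below it, so n = 20.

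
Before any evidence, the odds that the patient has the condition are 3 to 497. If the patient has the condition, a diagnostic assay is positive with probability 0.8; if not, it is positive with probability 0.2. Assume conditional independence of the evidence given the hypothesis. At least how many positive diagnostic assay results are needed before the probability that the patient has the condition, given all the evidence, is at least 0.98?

7

Prior odds = 3/497.
Likelihood ratio of a positive = 0.8/0.2 = 4.
Target posterior odds = 0.98/0.02 = 49.
Need (3/497) × 4ⁿ ≥ 49, i.e. 4ⁿ ≥ 24353/3.
4⁶ = 4096 falls short of 24353/3 but 4⁷ = 16384 reaches it, so n = 7.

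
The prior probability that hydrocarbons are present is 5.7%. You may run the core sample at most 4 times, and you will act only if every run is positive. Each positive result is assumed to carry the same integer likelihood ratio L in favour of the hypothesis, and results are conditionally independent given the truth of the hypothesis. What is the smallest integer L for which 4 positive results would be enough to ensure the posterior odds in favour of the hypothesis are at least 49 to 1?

6

Prior odds = 0.057/0.943 = 57/943.
Target odds = 49.
Need L⁴ ≥ 49 ÷ (57/943) = 46207/57.
5⁴ = 625 < 46207/57 ≤ 1296 = 6⁴, so L = 6.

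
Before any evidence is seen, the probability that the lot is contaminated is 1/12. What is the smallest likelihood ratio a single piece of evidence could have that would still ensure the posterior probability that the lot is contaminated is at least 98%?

Prior odds = (1/12)/(11/12) = 1/11.
Target odds = 0.98/0.02 = 49.
Required Bayes factor = 49 ÷ (1/11) = 539.

539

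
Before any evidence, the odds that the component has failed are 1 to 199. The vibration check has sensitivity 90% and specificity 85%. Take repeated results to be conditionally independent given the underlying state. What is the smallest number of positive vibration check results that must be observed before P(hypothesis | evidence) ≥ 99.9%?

7

Prior odds = 1/199.
False-positive rate = 1 − 0.85 = 0.15; likelihood ratio of a positive = 0.9/0.15 = 6.
Target odds: 0.999 ÷ 0.001 = 999.
Need (1/199) × 6ⁿ ≥ 999, i.e. 6ⁿ ≥ 198801.
6⁶ = 46656 falls short of 198801 but 6⁷ = 279936 reaches it, so n = 7.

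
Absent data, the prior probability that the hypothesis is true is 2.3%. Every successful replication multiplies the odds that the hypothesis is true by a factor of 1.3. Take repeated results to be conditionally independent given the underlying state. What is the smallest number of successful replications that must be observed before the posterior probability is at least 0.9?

Prior odds = 0.023/0.977 = 23/977.
Likelihood ratio per successful replication = 1.3.
Target posterior odds = 0.9/0.1 = 9.
Require 1.3ⁿ ≥ 9 ÷ (23/977) = 8793/23.
1.3²² ≈321.184 falls short of 8793/23 but 1.3²³ ≈417.539 reaches it, so n = 23.

23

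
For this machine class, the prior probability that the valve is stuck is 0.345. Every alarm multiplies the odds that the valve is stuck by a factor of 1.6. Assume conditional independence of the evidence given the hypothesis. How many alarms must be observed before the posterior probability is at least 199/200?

13

Prior odds = 0.345/0.655 = 69/131.
Likelihood ratio per alarm = 1.6.
Target odds: 0.995 ÷ 0.005 = 199.
Require 1.6ⁿ ≥ 199 ÷ (69/131) = 26069/69.
1.6¹² ≈281.475 falls short of 26069/69 but 1.6¹³ ≈450.36 reaches it, so n = 13.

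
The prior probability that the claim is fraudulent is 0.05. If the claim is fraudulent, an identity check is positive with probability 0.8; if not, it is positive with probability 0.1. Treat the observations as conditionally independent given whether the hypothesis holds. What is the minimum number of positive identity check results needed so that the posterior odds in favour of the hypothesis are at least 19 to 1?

3

Prior odds: 0.05 ÷ 0.95 = 1/19.
Likelihood ratio of a positive = 0.8/0.1 = 8.
Target odds = 19.
Need (1/19) × 8ⁿ ≥ 19, i.e. 8ⁿ ≥ 361.
8² = 64 falls short of 361 but 8³ = 512 reaches it, so n = 3.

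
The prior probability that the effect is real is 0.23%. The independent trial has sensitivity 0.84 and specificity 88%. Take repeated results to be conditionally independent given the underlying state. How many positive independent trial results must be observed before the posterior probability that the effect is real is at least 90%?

5

Prior odds = 0.0023/0.9977 = 23/9977.
False-positive rate = 1 − 0.88 = 0.12; likelihood ratio of a positive = 0.84/0.12 = 7.
Target posterior odds = 0.9/0.1 = 9.
Require 7ⁿ ≥ 9 ÷ (23/9977) = 89793/23.
7⁴ = 2401 falls short of 89793/23 but 7⁵ = 16807 reaches it, so n = 5.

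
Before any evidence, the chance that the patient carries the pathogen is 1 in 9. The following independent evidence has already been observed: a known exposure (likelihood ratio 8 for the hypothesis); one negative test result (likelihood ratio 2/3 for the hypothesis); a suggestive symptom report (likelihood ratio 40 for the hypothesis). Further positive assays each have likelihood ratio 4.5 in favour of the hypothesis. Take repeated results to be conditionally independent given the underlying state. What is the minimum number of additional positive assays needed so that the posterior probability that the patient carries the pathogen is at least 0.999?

Prior odds = (1/9)/(8/9) = 0.125.
Combined Bayes factor of the evidence already in hand = 8 × (2/3) × 40 = 640/3.
Odds after that evidence = 0.125 × 640/3 = 80/3.
Target odds = 0.999/0.001 = 999.
Need 4.5ⁿ ≥ 999 ÷ (80/3) = 37.4625.
4.5² = 20.25 falls short of 37.4625 but 4.5³ = 91.125 reaches it, so n = 3.

3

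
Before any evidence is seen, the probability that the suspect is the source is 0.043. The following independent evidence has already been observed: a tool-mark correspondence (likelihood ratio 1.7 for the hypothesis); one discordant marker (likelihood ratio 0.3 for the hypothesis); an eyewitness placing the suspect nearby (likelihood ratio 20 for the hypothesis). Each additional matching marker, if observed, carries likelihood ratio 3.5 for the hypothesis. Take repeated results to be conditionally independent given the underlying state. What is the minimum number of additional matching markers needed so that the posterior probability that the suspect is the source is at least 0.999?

7

Prior odds = 0.043/0.957 = 43/957.
Combined Bayes factor of the evidence already in hand = 1.7 × 0.3 × 20 = 10.2.
Odds after that evidence = (43/957) × 10.2 = 731/1595.
Target odds = 0.999/0.001 = 999.
Need 3.5ⁿ ≥ 999 ÷ (731/1595) = 1593405/731.
3.5⁶ = 1838.265625 falls short of 1593405/731 but 3.5⁷ = 823543/128 reaches it, so n = 7.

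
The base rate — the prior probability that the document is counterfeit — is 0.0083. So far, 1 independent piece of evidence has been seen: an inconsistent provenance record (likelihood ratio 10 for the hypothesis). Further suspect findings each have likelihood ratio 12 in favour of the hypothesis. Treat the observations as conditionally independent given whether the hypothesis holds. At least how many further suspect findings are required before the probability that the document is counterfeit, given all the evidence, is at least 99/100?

Prior odds = 0.0083/0.9917 = 83/9917.
Bayes factor of the evidence already in hand = 10.
Odds after that evidence = (83/9917) × 10 = 830/9917.
Target odds = 0.99/0.01 = 99.
Need 12ⁿ ≥ 99 ÷ (830/9917) = 981783/830.
12² = 144 falls short of 981783/830 but 12³ = 1728 reaches it, so n = 3.

3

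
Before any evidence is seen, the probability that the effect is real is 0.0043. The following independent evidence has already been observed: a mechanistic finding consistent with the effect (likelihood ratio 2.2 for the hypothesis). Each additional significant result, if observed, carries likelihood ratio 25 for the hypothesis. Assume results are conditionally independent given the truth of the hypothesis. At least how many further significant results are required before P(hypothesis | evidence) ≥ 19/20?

3

Prior odds = 0.0043/0.9957 = 43/9957.
Bayes factor of the evidence already in hand = 2.2.
Odds after that evidence = (43/9957) × 2.2 = 473/49785.
Target odds = 0.95/0.05 = 19.
Need 25ⁿ ≥ 19 ÷ (473/49785) = 945915/473.
25² = 625 falls short of 945915/473 but 25³ = 15625 reaches it, so n = 3.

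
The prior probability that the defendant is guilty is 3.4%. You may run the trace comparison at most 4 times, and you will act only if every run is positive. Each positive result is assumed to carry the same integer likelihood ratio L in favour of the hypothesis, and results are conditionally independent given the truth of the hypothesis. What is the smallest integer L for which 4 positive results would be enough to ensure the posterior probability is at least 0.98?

7

Prior odds = 0.034/0.966 = 17/483.
Target odds = 0.98/0.02 = 49.
Need L⁴ ≥ 49 ÷ (17/483) = 23667/17.
6⁴ = 1296 < 23667/17 ≤ 2401 = 7⁴, so L = 7.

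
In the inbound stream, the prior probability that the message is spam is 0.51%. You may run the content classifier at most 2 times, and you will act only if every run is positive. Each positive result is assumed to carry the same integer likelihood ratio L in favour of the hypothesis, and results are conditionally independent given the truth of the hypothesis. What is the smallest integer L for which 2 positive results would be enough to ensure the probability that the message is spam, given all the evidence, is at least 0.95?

61

Prior odds = 0.0051/0.9949 = 51/9949.
Target odds = 0.95/0.05 = 19.
Need L² ≥ 19 ÷ (51/9949) = 189031/51.
60² = 3600 < 189031/51 ≤ 3721 = 61², so L = 61.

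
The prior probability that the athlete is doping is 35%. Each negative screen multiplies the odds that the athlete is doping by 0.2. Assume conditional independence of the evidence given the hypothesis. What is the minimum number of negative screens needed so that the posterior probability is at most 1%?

3

Prior odds: 0.35 ÷ 0.65 = 7/13.
Likelihood ratio per negative screen = 0.2.
Target posterior odds = 0.01/0.99 = 1/99.
Require 0.2ⁿ ≤ 1/99 ÷ (7/13) = 13/693.
0.2² = 0.04 is still above 13/693 but 0.2³ = 0.008 is at or below it, so n = 3.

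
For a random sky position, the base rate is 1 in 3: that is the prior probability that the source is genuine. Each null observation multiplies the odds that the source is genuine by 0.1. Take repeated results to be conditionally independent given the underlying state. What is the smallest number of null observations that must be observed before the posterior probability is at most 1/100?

Prior odds = (1/3)/(2/3) = 0.5.
Likelihood ratio per null observation = 0.1.
Target odds: 0.01 ÷ 0.99 = 1/99.
Need 0.5 × 0.1ⁿ ≤ 1/99, i.e. 0.1ⁿ ≤ 2/99.
0.1¹ = 0.1 is still above 2/99 but 0.1² = 0.01 is at or below it, so n = 2.

2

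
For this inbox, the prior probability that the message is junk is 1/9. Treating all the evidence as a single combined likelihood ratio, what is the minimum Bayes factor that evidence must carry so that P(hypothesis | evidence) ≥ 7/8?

56

Prior odds = (1/9)/(8/9) = 0.125.
Target odds = 0.875/0.125 = 7.
Required Bayes factor = 7 ÷ 0.125 = 56.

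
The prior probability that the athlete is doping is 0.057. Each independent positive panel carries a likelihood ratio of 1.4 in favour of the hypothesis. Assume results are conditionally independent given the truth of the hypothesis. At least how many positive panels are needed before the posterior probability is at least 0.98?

Prior odds: 0.057 ÷ 0.943 = 57/943.
Likelihood ratio per positive panel = 1.4.
Target posterior odds = 0.98/0.02 = 49.
Need (57/943) × 1.4ⁿ ≥ 49, i.e. 1.4ⁿ ≥ 46207/57.
1.4¹⁹ ≈597.63 falls short of 46207/57 but 1.4²⁰ ≈836.683 reaches it, so n = 20.

20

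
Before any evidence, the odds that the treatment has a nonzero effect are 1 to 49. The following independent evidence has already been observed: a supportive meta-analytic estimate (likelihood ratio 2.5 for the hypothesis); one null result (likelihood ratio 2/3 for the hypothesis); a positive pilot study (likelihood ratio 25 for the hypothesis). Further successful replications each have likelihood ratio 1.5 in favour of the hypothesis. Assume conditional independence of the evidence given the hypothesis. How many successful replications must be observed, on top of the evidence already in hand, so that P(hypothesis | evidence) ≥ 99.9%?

Prior odds = 1/49.
Combined Bayes factor of the evidence already in hand = 2.5 × (2/3) × 25 = 125/3.
Odds after that evidence = (1/49) × 125/3 = 125/147.
Target odds = 0.999/0.001 = 999.
Need 1.5ⁿ ≥ 999 ÷ (125/147) = 1174.824.
1.5¹⁷ = 129140163/131072 falls short of 1174.824 but 1.5¹⁸ = 387420489/262144 reaches it, so n = 18.

18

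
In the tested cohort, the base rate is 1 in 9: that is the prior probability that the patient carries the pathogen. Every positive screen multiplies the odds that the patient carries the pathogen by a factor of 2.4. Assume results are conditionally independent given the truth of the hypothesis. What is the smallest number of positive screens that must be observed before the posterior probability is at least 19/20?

Prior odds = (1/9)/(8/9) = 0.125.
Likelihood ratio per positive screen = 2.4.
Target odds: 0.95 ÷ 0.05 = 19.
Need 0.125 × 2.4ⁿ ≥ 19, i.e. 2.4ⁿ ≥ 152.
2.4⁵ = 79.62624 falls short of 152 but 2.4⁶ = 2985984/15625 reaches it, so n = 6.

6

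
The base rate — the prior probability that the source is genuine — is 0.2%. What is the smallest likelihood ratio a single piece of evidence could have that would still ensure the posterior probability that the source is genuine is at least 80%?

Prior odds = 0.002/0.998 = 1/499.
Target odds = 0.8/0.2 = 4.
Required Bayes factor = 4 ÷ (1/499) = 1996.

1996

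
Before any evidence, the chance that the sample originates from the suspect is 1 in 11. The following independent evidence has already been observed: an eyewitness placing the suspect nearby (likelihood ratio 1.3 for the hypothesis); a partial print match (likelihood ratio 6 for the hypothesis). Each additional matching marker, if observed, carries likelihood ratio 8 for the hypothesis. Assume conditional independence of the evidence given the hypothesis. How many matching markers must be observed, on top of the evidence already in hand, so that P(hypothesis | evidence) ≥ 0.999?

Prior odds = (1/11)/(10/11) = 0.1.
Combined Bayes factor of the evidence already in hand = 1.3 × 6 = 7.8.
Odds after that evidence = 0.1 × 7.8 = 0.78.
Target odds = 0.999/0.001 = 999.
Need 8ⁿ ≥ 999 ÷ 0.78 = 16650/13.
8³ = 512 falls short of 16650/13 but 8⁴ = 4096 reaches it, so n = 4.

4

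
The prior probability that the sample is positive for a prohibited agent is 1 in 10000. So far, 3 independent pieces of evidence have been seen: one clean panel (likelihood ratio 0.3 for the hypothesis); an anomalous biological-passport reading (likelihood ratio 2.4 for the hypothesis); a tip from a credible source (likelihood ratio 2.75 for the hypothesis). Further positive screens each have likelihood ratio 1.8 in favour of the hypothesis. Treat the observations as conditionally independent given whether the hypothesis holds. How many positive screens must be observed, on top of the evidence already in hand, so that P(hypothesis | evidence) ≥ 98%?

22

Prior odds = 0.0001/0.9999 = 1/9999.
Combined Bayes factor of the evidence already in hand = 0.3 × 2.4 × 2.75 = 1.98.
Odds after that evidence = (1/9999) × 1.98 = 1/5050.
Target odds = 0.98/0.02 = 49.
Need 1.8ⁿ ≥ 49 ÷ (1/5050) = 247450.
1.8²¹ ≈229468 falls short of 247450 but 1.8²² ≈413043 reaches it, so n = 22.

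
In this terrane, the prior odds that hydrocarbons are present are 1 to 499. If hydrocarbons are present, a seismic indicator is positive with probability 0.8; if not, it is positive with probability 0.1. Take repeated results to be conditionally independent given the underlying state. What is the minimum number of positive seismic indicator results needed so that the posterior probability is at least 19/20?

5

Prior odds = 1/499.
Likelihood ratio of a positive = 0.8/0.1 = 8.
Target odds: 0.95 ÷ 0.05 = 19.
Require 8ⁿ ≥ 19 ÷ (1/499) = 9481.
8⁴ = 4096 falls short of 9481 but 8⁵ = 32768 reaches it, so n = 5.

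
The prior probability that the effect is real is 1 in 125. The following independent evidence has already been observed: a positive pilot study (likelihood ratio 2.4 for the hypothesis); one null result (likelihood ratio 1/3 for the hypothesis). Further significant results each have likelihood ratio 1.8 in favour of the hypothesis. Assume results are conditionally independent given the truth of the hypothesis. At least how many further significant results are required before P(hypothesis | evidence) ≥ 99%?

17

Prior odds = 0.008/0.992 = 1/124.
Combined Bayes factor of the evidence already in hand = 2.4 × (1/3) = 0.8.
Odds after that evidence = (1/124) × 0.8 = 1/155.
Target odds = 0.99/0.01 = 99.
Need 1.8ⁿ ≥ 99 ÷ (1/155) = 15345.
1.8¹⁶ ≈12144 falls short of 15345 but 1.8¹⁷ ≈21859.1 reaches it, so n = 17.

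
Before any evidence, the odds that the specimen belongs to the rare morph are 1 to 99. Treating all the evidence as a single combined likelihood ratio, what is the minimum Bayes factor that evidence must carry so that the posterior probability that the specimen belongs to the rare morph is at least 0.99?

9801

Prior odds = 1/99.
Target odds = 0.99/0.01 = 99.
Required Bayes factor = 99 ÷ (1/99) = 9801.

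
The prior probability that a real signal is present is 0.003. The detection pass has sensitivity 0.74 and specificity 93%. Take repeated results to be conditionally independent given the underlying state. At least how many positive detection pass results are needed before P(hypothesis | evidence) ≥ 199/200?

5

Prior odds = 0.003/0.997 = 3/997.
False-positive rate = 1 − 0.93 = 0.07; likelihood ratio of a positive = 0.74/0.07 = 74/7.
Target odds: 0.995 ÷ 0.005 = 199.
Need (3/997) × (74/7)ⁿ ≥ 199, i.e. (74/7)ⁿ ≥ 198403/3.
(74/7)⁴ = 29986576/2401 falls short of 198403/3 but (74/7)⁵ ≈132029 reaches it, so n = 5.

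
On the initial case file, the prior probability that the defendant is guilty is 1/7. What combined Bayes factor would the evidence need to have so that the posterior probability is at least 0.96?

Prior odds = (1/7)/(6/7) = 1/6.
Target odds = 0.96/0.04 = 24.
Required Bayes factor = 24 ÷ (1/6) = 144.

144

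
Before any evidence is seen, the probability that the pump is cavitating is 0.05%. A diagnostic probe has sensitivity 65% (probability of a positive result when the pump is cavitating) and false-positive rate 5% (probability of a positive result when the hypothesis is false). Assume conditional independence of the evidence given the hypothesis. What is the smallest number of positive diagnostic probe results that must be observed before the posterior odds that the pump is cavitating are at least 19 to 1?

Prior odds = 0.0005/0.9995 = 1/1999.
Likelihood ratio of a positive result = 0.65/0.05 = 13.
Target odds = 19.
Need (1/1999) × 13ⁿ ≥ 19, i.e. 13ⁿ ≥ 37981.
13⁴ = 28561 falls short of 37981 but 13⁵ = 371293 reaches it, so n = 5.

5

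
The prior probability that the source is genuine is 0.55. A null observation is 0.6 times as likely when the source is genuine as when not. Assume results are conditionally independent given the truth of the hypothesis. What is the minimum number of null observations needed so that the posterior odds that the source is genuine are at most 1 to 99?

Prior odds: 0.55 ÷ 0.45 = 11/9.
Likelihood ratio per null observation = 0.6.
Target odds = 1/99.
Need (11/9) × 0.6ⁿ ≤ 1/99, i.e. 0.6ⁿ ≤ 1/121.
0.6⁹ = 19683/1953125 is still above 1/121 but 0.6¹⁰ = 59049/9765625 is at or below it, so n = 10.

10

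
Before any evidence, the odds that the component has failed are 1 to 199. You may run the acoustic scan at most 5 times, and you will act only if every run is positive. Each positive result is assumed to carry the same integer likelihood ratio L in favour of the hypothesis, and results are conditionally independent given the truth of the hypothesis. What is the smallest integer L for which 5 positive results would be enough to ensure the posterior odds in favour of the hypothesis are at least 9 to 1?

5

Prior odds = 1/199.
Target odds = 9.
Need L⁵ ≥ 9 ÷ (1/199) = 1791.
4⁵ = 1024 < 1791 ≤ 3125 = 5⁵, so L = 5.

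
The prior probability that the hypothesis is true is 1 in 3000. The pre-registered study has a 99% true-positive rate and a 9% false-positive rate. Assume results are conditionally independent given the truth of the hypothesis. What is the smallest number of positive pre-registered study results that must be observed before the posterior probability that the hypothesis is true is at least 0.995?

6

Prior odds: (1/3000) ÷ (2999/3000) = 1/2999.
Likelihood ratio of a positive result = 0.99/0.09 = 11.
Target posterior odds = 0.995/0.005 = 199.
Need (1/2999) × 11ⁿ ≥ 199, i.e. 11ⁿ ≥ 596801.
11⁵ = 161051 falls short of 596801 but 11⁶ = 1771561 reaches it, so n = 6.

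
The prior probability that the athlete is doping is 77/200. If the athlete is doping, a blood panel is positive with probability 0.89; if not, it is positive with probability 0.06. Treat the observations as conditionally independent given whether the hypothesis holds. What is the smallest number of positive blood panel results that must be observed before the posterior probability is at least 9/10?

Prior odds: 0.385 ÷ 0.615 = 77/123.
Likelihood ratio of a positive = 0.89/0.06 = 89/6.
Target posterior odds = 0.9/0.1 = 9.
Require (89/6)ⁿ ≥ 9 ÷ (77/123) = 1107/77.
(89/6)¹ = 89/6, which meets the required 1107/77; so n = 1.

1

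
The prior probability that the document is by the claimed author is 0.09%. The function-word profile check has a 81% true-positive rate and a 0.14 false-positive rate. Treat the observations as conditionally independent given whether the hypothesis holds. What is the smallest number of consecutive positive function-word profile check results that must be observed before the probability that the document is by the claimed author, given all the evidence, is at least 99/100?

Prior odds = 0.0009/0.9991 = 9/9991.
Likelihood ratio of a positive result = 0.81/0.14 = 81/14.
Target posterior odds = 0.99/0.01 = 99.
Need (9/9991) × (81/14)ⁿ ≥ 99, i.e. (81/14)ⁿ ≥ 109901.
(81/14)⁶ ≈37509.6 falls short of 109901 but (81/14)⁷ ≈217020 reaches it, so n = 7.

7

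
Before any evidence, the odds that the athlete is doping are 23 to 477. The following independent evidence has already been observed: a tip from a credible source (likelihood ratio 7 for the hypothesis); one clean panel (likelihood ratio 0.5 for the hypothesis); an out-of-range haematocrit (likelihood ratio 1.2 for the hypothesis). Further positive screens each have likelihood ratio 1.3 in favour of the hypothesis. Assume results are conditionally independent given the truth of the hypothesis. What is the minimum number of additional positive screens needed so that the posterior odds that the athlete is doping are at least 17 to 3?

Prior odds = 23/477.
Combined Bayes factor of the evidence already in hand = 7 × 0.5 × 1.2 = 4.2.
Odds after that evidence = (23/477) × 4.2 = 161/795.
Target odds = 17/3.
Need 1.3ⁿ ≥ 17/3 ÷ (161/795) = 4505/161.
1.3¹² ≈23.2981 falls short of 4505/161 but 1.3¹³ ≈30.2875 reaches it, so n = 13.

13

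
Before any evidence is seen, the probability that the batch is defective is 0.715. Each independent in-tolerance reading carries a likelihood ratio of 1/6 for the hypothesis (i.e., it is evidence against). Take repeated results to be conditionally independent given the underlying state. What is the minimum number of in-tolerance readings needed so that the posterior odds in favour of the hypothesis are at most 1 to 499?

4

Prior odds = 0.715/0.285 = 143/57.
Likelihood ratio per in-tolerance reading = 1/6.
Target odds = 1/499.
Need (143/57) × (1/6)ⁿ ≤ 1/499, i.e. (1/6)ⁿ ≤ 57/71357.
(1/6)³ = 1/216 is still above 57/71357 but (1/6)⁴ = 1/1296 is at or below it, so n = 4.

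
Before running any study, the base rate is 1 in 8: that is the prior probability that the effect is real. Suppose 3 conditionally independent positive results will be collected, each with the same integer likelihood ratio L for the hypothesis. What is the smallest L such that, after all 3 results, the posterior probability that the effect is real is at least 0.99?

Prior odds = 0.125/0.875 = 1/7.
Target odds = 0.99/0.01 = 99.
Need L³ ≥ 99 ÷ (1/7) = 693.
8³ = 512 < 693 ≤ 729 = 9³, so L = 9.

9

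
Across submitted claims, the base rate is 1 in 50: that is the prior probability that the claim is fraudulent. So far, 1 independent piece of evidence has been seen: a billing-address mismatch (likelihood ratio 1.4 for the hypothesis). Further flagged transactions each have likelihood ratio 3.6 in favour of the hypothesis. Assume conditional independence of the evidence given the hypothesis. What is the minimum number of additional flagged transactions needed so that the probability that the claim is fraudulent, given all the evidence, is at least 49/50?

Prior odds = 0.02/0.98 = 1/49.
Bayes factor of the evidence already in hand = 1.4.
Odds after that evidence = (1/49) × 1.4 = 1/35.
Target odds = 0.98/0.02 = 49.
Need 3.6ⁿ ≥ 49 ÷ (1/35) = 1715.
3.6⁵ = 604.66176 falls short of 1715 but 3.6⁶ = 34012224/15625 reaches it, so n = 6.

6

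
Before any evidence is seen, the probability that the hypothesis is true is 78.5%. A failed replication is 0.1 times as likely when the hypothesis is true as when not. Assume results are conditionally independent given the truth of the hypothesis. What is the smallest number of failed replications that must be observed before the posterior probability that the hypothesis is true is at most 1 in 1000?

Prior odds = 0.785/0.215 = 157/43.
Likelihood ratio per failed replication = 0.1.
Target posterior odds = 0.001/0.999 = 1/999.
Require 0.1ⁿ ≤ 1/999 ÷ (157/43) = 43/156843.
0.1³ = 0.001 is still above 43/156843 but 0.1⁴ = 0.0001 is at or below it, so n = 4.

4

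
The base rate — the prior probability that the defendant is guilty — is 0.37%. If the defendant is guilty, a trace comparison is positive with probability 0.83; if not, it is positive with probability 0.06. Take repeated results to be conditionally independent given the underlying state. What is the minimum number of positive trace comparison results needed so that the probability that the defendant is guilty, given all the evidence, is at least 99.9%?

5

Prior odds = 0.0037/0.9963 = 37/9963.
Likelihood ratio of a positive = 0.83/0.06 = 83/6.
Target posterior odds = 0.999/0.001 = 999.
Need (37/9963) × (83/6)ⁿ ≥ 999, i.e. (83/6)ⁿ ≥ 269001.
(83/6)⁴ = 47458321/1296 falls short of 269001 but (83/6)⁵ ≈506564 reaches it, so n = 5.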